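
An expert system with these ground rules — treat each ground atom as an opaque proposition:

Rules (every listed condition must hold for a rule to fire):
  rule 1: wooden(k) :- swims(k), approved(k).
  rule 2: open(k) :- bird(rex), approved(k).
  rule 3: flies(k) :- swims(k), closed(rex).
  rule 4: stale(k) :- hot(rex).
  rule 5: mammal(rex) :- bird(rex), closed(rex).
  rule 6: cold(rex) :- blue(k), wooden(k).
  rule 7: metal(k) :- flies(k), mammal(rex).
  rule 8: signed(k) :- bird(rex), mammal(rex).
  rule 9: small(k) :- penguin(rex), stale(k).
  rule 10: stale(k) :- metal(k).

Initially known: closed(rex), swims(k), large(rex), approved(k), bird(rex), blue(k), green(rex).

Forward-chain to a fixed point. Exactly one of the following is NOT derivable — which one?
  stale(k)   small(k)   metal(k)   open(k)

Round 1 — rule 1, rule 2, rule 3, rule 5, derive wooden(k), open(k), flies(k), mammal(rex).
Round 2 — rule 6, rule 7, rule 8, derive cold(rex), metal(k), signed(k).
Round 3 — rule 10, derive stale(k).
Derived: stale(k) (round 3), open(k) (round 1), metal(k) (round 2). small(k) never appears in any round.

small(k)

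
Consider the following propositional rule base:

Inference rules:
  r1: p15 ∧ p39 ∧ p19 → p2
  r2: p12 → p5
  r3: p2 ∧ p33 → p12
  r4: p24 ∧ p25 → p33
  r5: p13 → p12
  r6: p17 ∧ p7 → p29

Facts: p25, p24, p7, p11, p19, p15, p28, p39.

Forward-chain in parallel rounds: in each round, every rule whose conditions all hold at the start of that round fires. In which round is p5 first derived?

3

Round 1 fires r1, r4, giving p2, p33.
Round 2 fires r3, giving p12.
Round 3 fires r2, giving p5.
p5 first appears in round 3.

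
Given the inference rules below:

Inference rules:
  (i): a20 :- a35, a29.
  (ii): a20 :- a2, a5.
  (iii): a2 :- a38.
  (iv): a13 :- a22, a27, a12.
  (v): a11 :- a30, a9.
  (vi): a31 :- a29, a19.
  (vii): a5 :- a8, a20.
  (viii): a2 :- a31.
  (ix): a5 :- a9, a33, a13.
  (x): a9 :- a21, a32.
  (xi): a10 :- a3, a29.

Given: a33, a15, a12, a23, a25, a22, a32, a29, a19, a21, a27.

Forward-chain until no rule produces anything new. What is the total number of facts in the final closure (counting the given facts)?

Round 1: (iv) [a13 :- a22, a27, a12.]; (vi) [a31 :- a29, a19.]; (x) [a9 :- a21, a32.]. New: a13, a31, a9.
Round 2: (viii) [a2 :- a31.]; (ix) [a5 :- a9, a33, a13.]. New: a2, a5.
Round 3: (ii) [a20 :- a2, a5.]. New: a20.
Closure: {a12, a13, a15, a19, a2, a20, a21, a22, a23, a25, a27, a29, a31, a32, a33, a5, a9} — 17 facts.

17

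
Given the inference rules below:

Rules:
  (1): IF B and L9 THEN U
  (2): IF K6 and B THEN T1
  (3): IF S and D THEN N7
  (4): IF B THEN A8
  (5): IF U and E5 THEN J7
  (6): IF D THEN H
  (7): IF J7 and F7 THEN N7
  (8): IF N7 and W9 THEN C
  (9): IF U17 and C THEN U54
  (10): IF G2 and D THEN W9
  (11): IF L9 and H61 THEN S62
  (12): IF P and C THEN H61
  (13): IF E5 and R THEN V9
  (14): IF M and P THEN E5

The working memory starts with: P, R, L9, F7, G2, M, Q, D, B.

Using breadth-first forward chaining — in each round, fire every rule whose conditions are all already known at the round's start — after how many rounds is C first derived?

4

Round 1 fires (1), (4), (6), (10), (14), giving U, A8, H, W9, E5.
Round 2 fires (5), (13), giving J7, V9.
Round 3 fires (7), giving N7.
Round 4 fires (8), giving C.
C first appears in round 4.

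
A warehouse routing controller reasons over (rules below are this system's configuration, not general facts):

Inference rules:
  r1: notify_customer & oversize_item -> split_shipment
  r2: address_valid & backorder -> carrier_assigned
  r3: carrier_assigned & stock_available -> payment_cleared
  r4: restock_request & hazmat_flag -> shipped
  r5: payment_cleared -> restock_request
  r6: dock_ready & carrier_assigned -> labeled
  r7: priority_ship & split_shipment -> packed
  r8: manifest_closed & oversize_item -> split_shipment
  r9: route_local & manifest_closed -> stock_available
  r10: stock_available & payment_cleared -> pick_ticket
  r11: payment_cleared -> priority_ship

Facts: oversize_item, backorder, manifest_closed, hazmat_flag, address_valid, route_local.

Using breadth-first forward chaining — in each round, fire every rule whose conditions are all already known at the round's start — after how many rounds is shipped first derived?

4

[1] r2 [address_valid & backorder -> carrier_assigned]; r8 [manifest_closed & oversize_item -> split_shipment]; r9 [route_local & manifest_closed -> stock_available]. ⇒ new: carrier_assigned, split_shipment, stock_available.
[2] r3 [carrier_assigned & stock_available -> payment_cleared]. ⇒ new: payment_cleared.
[3] r5 [payment_cleared -> restock_request]; r10 [stock_available & payment_cleared -> pick_ticket]; r11 [payment_cleared -> priority_ship]. ⇒ new: restock_request, pick_ticket, priority_ship.
[4] r4 [restock_request & hazmat_flag -> shipped]; r7 [priority_ship & split_shipment -> packed]. ⇒ new: shipped, packed.
shipped first appears in round 4.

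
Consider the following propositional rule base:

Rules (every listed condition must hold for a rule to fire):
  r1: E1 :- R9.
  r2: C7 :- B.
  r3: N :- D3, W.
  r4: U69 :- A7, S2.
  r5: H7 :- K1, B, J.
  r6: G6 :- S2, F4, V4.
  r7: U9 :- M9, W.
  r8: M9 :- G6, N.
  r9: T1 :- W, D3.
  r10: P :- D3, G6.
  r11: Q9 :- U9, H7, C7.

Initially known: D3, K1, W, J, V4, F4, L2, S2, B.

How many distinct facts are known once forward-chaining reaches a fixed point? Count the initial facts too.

Round 1 fires r2, r3, r5, r6, r9, giving C7, N, H7, G6, T1.
Round 2 fires r8, r10, giving M9, P.
Round 3 fires r7, giving U9.
Round 4 fires r11, giving Q9.
Closure: {B, C7, D3, F4, G6, H7, J, K1, L2, M9, N, P, Q9, S2, T1, U9, V4, W} — 18 facts.

18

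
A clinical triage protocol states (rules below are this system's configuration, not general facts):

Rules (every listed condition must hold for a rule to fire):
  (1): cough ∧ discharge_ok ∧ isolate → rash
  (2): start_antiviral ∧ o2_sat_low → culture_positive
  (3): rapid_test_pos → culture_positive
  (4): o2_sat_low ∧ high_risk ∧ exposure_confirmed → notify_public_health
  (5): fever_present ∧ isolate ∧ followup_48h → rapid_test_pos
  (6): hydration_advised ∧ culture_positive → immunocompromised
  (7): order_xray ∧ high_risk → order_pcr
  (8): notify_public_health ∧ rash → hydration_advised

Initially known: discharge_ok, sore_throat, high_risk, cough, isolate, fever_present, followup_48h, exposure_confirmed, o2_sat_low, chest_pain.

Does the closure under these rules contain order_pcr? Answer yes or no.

no

[1] (1) [cough ∧ discharge_ok ∧ isolate → rash]; (4) [o2_sat_low ∧ high_risk ∧ exposure_confirmed → notify_public_health]; (5) [fever_present ∧ isolate ∧ followup_48h → rapid_test_pos]. ⇒ new: rash, notify_public_health, rapid_test_pos.
[2] (3) [rapid_test_pos → culture_positive]; (8) [notify_public_health ∧ rash → hydration_advised]. ⇒ new: culture_positive, hydration_advised.
[3] (6) [hydration_advised ∧ culture_positive → immunocompromised]. ⇒ new: immunocompromised.
Fixed point reached. order_pcr is concluded only by (7); (7) needs order_xray (never derived).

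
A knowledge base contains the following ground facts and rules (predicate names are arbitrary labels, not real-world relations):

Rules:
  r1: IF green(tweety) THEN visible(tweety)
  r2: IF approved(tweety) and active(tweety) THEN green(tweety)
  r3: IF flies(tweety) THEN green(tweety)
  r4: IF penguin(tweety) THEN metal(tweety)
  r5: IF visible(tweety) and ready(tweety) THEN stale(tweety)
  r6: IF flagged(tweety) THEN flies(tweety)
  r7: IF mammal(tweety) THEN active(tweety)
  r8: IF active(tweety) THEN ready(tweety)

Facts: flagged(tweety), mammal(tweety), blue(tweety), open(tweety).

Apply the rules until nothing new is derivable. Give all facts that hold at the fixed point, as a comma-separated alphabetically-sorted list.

Round 1 — r6, r7, derive flies(tweety), active(tweety).
Round 2 — r3, r8, derive green(tweety), ready(tweety).
Round 3 — r1, derive visible(tweety).
Round 4 — r5, derive stale(tweety).

active(tweety), blue(tweety), flagged(tweety), flies(tweety), green(tweety), mammal(tweety), open(tweety), ready(tweety), stale(tweety), visible(tweety)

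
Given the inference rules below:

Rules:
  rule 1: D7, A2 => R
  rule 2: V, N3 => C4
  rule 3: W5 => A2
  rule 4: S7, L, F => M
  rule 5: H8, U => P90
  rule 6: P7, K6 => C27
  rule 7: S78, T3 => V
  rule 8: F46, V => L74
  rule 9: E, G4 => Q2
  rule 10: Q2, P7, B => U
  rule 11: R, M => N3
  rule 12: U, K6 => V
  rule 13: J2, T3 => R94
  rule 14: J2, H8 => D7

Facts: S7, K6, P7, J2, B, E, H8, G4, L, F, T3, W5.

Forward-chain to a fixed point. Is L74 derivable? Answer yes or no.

[1] rule 3 [W5 => A2]; rule 4 [S7, L, F => M]; rule 6 [P7, K6 => C27]; rule 9 [E, G4 => Q2]; rule 13 [J2, T3 => R94]; rule 14 [J2, H8 => D7]. ⇒ new: A2, M, C27, Q2, R94, D7.
[2] rule 1 [D7, A2 => R]; rule 10 [Q2, P7, B => U]. ⇒ new: R, U.
[3] rule 5 [H8, U => P90]; rule 11 [R, M => N3]; rule 12 [U, K6 => V]. ⇒ new: P90, N3, V.
[4] rule 2 [V, N3 => C4]. ⇒ new: C4.
Fixed point reached. L74 is concluded only by rule 8; rule 8 needs F46 (never derived).

no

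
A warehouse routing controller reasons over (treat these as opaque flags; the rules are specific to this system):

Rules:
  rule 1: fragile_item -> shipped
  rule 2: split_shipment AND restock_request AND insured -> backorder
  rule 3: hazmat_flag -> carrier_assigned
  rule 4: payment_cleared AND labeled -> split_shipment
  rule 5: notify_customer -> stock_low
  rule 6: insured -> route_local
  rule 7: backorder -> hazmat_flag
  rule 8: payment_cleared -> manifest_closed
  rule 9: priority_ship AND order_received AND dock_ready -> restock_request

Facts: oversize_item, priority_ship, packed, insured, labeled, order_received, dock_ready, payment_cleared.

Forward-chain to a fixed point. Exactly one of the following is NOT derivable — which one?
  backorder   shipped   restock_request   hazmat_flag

shipped

Round 1 — rule 4, rule 6, rule 8, rule 9, derive split_shipment, route_local, manifest_closed, restock_request.
Round 2 — rule 2, derive backorder.
Round 3 — rule 7, derive hazmat_flag.
Round 4 — rule 3, derive carrier_assigned.
Derived: restock_request (round 1), backorder (round 2), hazmat_flag (round 3). shipped never appears in any round.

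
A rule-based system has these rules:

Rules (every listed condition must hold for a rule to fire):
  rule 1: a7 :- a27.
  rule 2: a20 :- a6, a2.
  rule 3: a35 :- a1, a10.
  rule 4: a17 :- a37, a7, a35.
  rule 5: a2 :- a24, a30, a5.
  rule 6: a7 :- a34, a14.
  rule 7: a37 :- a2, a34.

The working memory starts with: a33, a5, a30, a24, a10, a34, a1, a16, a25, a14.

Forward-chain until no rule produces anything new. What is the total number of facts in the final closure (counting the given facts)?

Round 1 fires rule 3, rule 5, rule 6, giving a35, a2, a7.
Round 2 fires rule 7, giving a37.
Round 3 fires rule 4, giving a17.
Closure: {a1, a10, a14, a16, a17, a2, a24, a25, a30, a33, a34, a35, a37, a5, a7} — 15 facts.

15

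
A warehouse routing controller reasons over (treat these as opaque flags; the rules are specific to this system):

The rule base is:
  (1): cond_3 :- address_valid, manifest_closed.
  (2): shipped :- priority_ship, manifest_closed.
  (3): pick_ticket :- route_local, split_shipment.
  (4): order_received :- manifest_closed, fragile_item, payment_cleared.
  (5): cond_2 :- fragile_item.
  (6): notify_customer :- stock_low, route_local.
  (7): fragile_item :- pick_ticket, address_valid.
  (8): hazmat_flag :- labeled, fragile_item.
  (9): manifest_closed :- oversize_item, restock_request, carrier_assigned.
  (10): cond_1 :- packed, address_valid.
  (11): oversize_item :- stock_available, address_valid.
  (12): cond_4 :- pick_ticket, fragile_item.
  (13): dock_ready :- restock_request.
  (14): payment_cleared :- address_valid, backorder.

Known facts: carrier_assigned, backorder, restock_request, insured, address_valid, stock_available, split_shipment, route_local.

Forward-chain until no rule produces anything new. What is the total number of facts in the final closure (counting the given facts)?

18

Round 1 fires (3), (11), (13), (14), giving pick_ticket, oversize_item, dock_ready, payment_cleared.
Round 2 fires (7), (9), giving fragile_item, manifest_closed.
Round 3 fires (1), (4), (5), (12), giving cond_3, order_received, cond_2, cond_4.
Closure: {address_valid, backorder, carrier_assigned, cond_2, cond_3, cond_4, dock_ready, fragile_item, insured, manifest_closed, order_received, oversize_item, payment_cleared, pick_ticket, restock_request, route_local, split_shipment, stock_available} — 18 facts.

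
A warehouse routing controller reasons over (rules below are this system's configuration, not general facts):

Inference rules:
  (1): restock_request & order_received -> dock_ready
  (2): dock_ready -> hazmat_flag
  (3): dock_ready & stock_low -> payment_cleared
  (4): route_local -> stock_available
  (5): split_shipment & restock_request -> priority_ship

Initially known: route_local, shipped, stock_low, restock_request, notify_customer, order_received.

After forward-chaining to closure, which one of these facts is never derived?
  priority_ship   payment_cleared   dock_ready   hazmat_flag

priority_ship

Round 1: (1) [restock_request & order_received -> dock_ready]; (4) [route_local -> stock_available]. New: dock_ready, stock_available.
Round 2: (2) [dock_ready -> hazmat_flag]; (3) [dock_ready & stock_low -> payment_cleared]. New: hazmat_flag, payment_cleared.
Derived: payment_cleared (round 2), dock_ready (round 1), hazmat_flag (round 2). priority_ship never appears in any round.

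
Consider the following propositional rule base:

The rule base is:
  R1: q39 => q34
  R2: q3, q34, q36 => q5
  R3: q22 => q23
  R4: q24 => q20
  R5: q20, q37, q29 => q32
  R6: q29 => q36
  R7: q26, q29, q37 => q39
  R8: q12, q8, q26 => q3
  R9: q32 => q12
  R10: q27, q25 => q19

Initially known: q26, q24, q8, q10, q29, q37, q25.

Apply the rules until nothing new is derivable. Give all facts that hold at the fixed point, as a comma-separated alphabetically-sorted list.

q10, q12, q20, q24, q25, q26, q29, q3, q32, q34, q36, q37, q39, q5, q8

Round 1 fires R4, R6, R7, giving q20, q36, q39.
Round 2 fires R1, R5, giving q34, q32.
Round 3 fires R9, giving q12.
Round 4 fires R8, giving q3.
Round 5 fires R2, giving q5.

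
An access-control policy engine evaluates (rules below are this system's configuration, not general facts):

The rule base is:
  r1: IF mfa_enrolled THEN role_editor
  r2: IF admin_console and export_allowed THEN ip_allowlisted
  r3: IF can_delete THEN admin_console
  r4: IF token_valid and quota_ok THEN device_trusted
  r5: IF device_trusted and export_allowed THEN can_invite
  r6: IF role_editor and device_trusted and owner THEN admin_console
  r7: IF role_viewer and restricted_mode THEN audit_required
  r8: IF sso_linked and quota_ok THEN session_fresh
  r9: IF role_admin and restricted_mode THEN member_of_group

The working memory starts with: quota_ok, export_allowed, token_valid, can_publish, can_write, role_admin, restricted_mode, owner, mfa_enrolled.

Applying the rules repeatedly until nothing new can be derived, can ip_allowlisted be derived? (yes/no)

yes

Round 1: r1 [IF mfa_enrolled THEN role_editor]; r4 [IF token_valid and quota_ok THEN device_trusted]; r9 [IF role_admin and restricted_mode THEN member_of_group]. New: role_editor, device_trusted, member_of_group.
Round 2: r5 [IF device_trusted and export_allowed THEN can_invite]; r6 [IF role_editor and device_trusted and owner THEN admin_console]. New: can_invite, admin_console.
Round 3: r2 [IF admin_console and export_allowed THEN ip_allowlisted]. New: ip_allowlisted.
ip_allowlisted appears in round 3, so it is derivable.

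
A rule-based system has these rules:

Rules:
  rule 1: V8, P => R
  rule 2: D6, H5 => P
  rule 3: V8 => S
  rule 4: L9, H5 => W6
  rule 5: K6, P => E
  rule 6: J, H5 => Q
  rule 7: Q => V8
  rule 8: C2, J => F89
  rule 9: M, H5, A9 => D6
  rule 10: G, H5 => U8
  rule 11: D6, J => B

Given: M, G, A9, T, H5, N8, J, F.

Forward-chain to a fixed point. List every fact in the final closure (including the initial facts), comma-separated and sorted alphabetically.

Round 1: rule 6 [J, H5 => Q]; rule 9 [M, H5, A9 => D6]; rule 10 [G, H5 => U8]. New: Q, D6, U8.
Round 2: rule 2 [D6, H5 => P]; rule 7 [Q => V8]; rule 11 [D6, J => B]. New: P, V8, B.
Round 3: rule 1 [V8, P => R]; rule 3 [V8 => S]. New: R, S.

A9, B, D6, F, G, H5, J, M, N8, P, Q, R, S, T, U8, V8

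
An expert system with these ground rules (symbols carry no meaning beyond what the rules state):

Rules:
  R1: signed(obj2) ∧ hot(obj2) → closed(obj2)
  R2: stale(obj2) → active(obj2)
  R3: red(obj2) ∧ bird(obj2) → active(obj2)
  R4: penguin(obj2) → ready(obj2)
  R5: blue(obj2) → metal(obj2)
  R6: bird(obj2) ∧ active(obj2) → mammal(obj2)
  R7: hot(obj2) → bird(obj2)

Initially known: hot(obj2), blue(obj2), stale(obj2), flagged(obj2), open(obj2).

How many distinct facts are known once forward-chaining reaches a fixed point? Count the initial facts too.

9

Round 1: R2 [stale(obj2) → active(obj2)]; R5 [blue(obj2) → metal(obj2)]; R7 [hot(obj2) → bird(obj2)]. New: active(obj2), metal(obj2), bird(obj2).
Round 2: R6 [bird(obj2) ∧ active(obj2) → mammal(obj2)]. New: mammal(obj2).
Closure: {active(obj2), bird(obj2), blue(obj2), flagged(obj2), hot(obj2), mammal(obj2), metal(obj2), open(obj2), stale(obj2)} — 9 facts.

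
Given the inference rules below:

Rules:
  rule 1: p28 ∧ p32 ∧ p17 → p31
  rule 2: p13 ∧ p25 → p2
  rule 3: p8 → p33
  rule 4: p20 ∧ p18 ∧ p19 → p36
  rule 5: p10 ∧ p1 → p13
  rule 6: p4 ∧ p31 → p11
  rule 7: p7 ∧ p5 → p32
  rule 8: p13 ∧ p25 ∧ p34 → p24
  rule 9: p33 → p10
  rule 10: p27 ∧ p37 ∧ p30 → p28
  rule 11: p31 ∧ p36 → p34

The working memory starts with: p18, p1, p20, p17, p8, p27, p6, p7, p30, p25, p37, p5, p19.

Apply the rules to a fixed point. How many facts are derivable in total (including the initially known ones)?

23

Round 1 — rule 3, rule 4, rule 7, rule 10, derive p33, p36, p32, p28.
Round 2 — rule 1, rule 9, derive p31, p10.
Round 3 — rule 5, rule 11, derive p13, p34.
Round 4 — rule 2, rule 8, derive p2, p24.
Closure: {p1, p10, p13, p17, p18, p19, p2, p20, p24, p25, p27, p28, p30, p31, p32, p33, p34, p36, p37, p5, p6, p7, p8} — 23 facts.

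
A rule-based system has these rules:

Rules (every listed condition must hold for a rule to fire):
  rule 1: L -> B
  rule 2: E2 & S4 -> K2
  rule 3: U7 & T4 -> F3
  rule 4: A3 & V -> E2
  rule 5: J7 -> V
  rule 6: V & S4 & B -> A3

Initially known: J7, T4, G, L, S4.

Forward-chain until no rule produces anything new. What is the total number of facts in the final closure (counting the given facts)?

Round 1: rule 1 [L -> B]; rule 5 [J7 -> V]. Adds B, V.
Round 2: rule 6 [V & S4 & B -> A3]. Adds A3.
Round 3: rule 4 [A3 & V -> E2]. Adds E2.
Round 4: rule 2 [E2 & S4 -> K2]. Adds K2.
Closure: {A3, B, E2, G, J7, K2, L, S4, T4, V} — 10 facts.

10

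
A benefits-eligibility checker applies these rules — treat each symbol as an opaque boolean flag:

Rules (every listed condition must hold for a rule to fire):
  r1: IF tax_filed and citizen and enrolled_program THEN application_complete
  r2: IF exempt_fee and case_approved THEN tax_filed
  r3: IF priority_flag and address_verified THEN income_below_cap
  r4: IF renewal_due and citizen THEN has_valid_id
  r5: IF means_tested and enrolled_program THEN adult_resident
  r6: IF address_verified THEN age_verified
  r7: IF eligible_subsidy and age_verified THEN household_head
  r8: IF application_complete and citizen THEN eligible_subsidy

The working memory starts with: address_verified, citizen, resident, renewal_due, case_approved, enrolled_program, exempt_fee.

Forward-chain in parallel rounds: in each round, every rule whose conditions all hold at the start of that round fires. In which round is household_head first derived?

4

Round 1 — r2, r4, r6, derive tax_filed, has_valid_id, age_verified.
Round 2 — r1, derive application_complete.
Round 3 — r8, derive eligible_subsidy.
Round 4 — r7, derive household_head.
household_head first appears in round 4.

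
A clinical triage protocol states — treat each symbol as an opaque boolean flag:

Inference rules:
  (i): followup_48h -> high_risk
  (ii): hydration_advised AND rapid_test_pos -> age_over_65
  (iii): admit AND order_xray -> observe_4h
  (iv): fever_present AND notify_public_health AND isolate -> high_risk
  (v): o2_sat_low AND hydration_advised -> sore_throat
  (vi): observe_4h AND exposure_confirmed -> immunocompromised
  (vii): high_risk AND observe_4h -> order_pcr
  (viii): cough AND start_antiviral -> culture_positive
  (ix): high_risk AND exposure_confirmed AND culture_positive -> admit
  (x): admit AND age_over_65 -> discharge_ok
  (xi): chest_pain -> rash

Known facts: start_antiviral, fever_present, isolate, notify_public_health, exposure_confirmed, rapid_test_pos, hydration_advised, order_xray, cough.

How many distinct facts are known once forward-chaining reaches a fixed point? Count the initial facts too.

[1] (ii) [hydration_advised AND rapid_test_pos -> age_over_65]; (iv) [fever_present AND notify_public_health AND isolate -> high_risk]; (viii) [cough AND start_antiviral -> culture_positive]. ⇒ new: age_over_65, high_risk, culture_positive.
[2] (ix) [high_risk AND exposure_confirmed AND culture_positive -> admit]. ⇒ new: admit.
[3] (iii) [admit AND order_xray -> observe_4h]; (x) [admit AND age_over_65 -> discharge_ok]. ⇒ new: observe_4h, discharge_ok.
[4] (vi) [observe_4h AND exposure_confirmed -> immunocompromised]; (vii) [high_risk AND observe_4h -> order_pcr]. ⇒ new: immunocompromised, order_pcr.
Closure: {admit, age_over_65, cough, culture_positive, discharge_ok, exposure_confirmed, fever_present, high_risk, hydration_advised, immunocompromised, isolate, notify_public_health, observe_4h, order_pcr, order_xray, rapid_test_pos, start_antiviral} — 17 facts.

17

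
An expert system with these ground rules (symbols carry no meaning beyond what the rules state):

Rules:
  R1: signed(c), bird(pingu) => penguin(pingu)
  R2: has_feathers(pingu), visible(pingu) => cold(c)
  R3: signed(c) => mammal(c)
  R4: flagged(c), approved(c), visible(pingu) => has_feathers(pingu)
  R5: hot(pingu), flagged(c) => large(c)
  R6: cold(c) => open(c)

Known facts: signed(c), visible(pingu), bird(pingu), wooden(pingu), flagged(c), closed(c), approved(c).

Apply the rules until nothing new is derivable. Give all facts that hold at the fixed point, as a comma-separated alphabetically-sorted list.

approved(c), bird(pingu), closed(c), cold(c), flagged(c), has_feathers(pingu), mammal(c), open(c), penguin(pingu), signed(c), visible(pingu), wooden(pingu)

Round 1: R1 [signed(c), bird(pingu) => penguin(pingu)]; R3 [signed(c) => mammal(c)]; R4 [flagged(c), approved(c), visible(pingu) => has_feathers(pingu)]. Adds penguin(pingu), mammal(c), has_feathers(pingu).
Round 2: R2 [has_feathers(pingu), visible(pingu) => cold(c)]. Adds cold(c).
Round 3: R6 [cold(c) => open(c)]. Adds open(c).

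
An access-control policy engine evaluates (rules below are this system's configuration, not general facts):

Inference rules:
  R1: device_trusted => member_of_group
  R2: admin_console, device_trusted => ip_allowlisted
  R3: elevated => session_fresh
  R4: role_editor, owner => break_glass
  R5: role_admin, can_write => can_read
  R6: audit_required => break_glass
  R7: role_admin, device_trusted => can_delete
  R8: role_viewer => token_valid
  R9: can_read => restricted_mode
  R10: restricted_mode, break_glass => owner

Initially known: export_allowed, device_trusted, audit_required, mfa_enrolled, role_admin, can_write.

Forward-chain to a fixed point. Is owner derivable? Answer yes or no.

Round 1 — R1, R5, R6, R7, derive member_of_group, can_read, break_glass, can_delete.
Round 2 — R9, derive restricted_mode.
Round 3 — R10, derive owner.
owner appears in round 3, so it is derivable.

yes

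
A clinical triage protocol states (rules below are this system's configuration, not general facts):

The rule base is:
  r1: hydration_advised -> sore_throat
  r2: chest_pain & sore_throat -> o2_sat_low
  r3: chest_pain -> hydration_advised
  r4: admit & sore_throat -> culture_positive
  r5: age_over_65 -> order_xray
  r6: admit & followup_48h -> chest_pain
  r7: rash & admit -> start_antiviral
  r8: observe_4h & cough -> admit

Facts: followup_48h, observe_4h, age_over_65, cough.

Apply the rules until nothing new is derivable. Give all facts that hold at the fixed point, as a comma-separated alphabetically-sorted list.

Round 1: r5 [age_over_65 -> order_xray]; r8 [observe_4h & cough -> admit]. New: order_xray, admit.
Round 2: r6 [admit & followup_48h -> chest_pain]. New: chest_pain.
Round 3: r3 [chest_pain -> hydration_advised]. New: hydration_advised.
Round 4: r1 [hydration_advised -> sore_throat]. New: sore_throat.
Round 5: r2 [chest_pain & sore_throat -> o2_sat_low]; r4 [admit & sore_throat -> culture_positive]. New: o2_sat_low, culture_positive.

admit, age_over_65, chest_pain, cough, culture_positive, followup_48h, hydration_advised, o2_sat_low, observe_4h, order_xray, sore_throat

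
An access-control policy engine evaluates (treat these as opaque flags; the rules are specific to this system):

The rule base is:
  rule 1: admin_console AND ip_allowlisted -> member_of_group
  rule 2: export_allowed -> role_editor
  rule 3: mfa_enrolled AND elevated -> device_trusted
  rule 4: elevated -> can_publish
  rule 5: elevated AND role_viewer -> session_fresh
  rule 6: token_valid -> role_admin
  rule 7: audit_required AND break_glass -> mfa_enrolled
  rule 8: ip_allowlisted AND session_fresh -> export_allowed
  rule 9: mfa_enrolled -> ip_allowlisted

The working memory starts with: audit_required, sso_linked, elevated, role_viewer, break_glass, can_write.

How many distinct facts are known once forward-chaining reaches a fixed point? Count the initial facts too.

13

Round 1 — rule 4, rule 5, rule 7, derive can_publish, session_fresh, mfa_enrolled.
Round 2 — rule 3, rule 9, derive device_trusted, ip_allowlisted.
Round 3 — rule 8, derive export_allowed.
Round 4 — rule 2, derive role_editor.
Closure: {audit_required, break_glass, can_publish, can_write, device_trusted, elevated, export_allowed, ip_allowlisted, mfa_enrolled, role_editor, role_viewer, session_fresh, sso_linked} — 13 facts.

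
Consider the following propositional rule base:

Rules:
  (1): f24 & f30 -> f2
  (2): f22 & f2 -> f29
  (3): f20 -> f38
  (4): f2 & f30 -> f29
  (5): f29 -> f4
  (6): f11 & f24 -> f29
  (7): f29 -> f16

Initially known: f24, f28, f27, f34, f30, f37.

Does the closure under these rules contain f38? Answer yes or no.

no

Round 1: (1) [f24 & f30 -> f2]. New: f2.
Round 2: (4) [f2 & f30 -> f29]. New: f29.
Round 3: (5) [f29 -> f4]; (7) [f29 -> f16]. New: f4, f16.
Fixed point reached. f38 is concluded only by (3); (3) needs f20 (never derived).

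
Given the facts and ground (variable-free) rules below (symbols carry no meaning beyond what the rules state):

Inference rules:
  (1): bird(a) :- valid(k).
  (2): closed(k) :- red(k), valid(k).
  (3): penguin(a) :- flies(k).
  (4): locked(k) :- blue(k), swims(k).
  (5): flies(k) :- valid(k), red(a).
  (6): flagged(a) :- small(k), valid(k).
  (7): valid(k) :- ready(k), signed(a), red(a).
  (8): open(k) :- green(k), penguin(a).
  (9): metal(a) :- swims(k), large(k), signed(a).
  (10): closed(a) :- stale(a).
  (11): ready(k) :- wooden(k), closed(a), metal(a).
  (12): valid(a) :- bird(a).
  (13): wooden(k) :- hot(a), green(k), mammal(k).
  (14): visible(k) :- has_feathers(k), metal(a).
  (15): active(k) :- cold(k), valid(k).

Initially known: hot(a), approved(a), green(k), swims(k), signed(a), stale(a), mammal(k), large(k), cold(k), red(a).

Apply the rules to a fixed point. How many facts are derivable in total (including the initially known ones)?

21

Round 1: (9) [metal(a) :- swims(k), large(k), signed(a).]; (10) [closed(a) :- stale(a).]; (13) [wooden(k) :- hot(a), green(k), mammal(k).]. New: metal(a), closed(a), wooden(k).
Round 2: (11) [ready(k) :- wooden(k), closed(a), metal(a).]. New: ready(k).
Round 3: (7) [valid(k) :- ready(k), signed(a), red(a).]. New: valid(k).
Round 4: (1) [bird(a) :- valid(k).]; (5) [flies(k) :- valid(k), red(a).]; (15) [active(k) :- cold(k), valid(k).]. New: bird(a), flies(k), active(k).
Round 5: (3) [penguin(a) :- flies(k).]; (12) [valid(a) :- bird(a).]. New: penguin(a), valid(a).
Round 6: (8) [open(k) :- green(k), penguin(a).]. New: open(k).
Closure: {active(k), approved(a), bird(a), closed(a), cold(k), flies(k), green(k), hot(a), large(k), mammal(k), metal(a), open(k), penguin(a), ready(k), red(a), signed(a), stale(a), swims(k), valid(a), valid(k), wooden(k)} — 21 facts.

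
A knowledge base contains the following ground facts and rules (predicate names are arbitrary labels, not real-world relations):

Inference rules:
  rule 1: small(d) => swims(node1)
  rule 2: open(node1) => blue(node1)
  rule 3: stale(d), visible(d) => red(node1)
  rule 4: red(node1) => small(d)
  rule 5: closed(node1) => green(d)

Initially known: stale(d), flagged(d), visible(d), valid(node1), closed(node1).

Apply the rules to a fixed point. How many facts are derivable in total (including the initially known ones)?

Round 1 — rule 3, rule 5, derive red(node1), green(d).
Round 2 — rule 4, derive small(d).
Round 3 — rule 1, derive swims(node1).
Closure: {closed(node1), flagged(d), green(d), red(node1), small(d), stale(d), swims(node1), valid(node1), visible(d)} — 9 facts.

9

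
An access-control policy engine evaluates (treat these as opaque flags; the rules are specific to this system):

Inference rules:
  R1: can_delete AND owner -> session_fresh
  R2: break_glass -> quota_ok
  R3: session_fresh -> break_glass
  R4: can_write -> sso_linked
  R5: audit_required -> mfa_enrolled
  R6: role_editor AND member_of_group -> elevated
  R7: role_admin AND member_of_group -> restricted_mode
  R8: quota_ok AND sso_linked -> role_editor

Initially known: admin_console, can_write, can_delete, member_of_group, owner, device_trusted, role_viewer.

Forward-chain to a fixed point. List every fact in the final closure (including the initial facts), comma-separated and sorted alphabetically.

[1] R1 [can_delete AND owner -> session_fresh]; R4 [can_write -> sso_linked]. ⇒ new: session_fresh, sso_linked.
[2] R3 [session_fresh -> break_glass]. ⇒ new: break_glass.
[3] R2 [break_glass -> quota_ok]. ⇒ new: quota_ok.
[4] R8 [quota_ok AND sso_linked -> role_editor]. ⇒ new: role_editor.
[5] R6 [role_editor AND member_of_group -> elevated]. ⇒ new: elevated.

admin_console, break_glass, can_delete, can_write, device_trusted, elevated, member_of_group, owner, quota_ok, role_editor, role_viewer, session_fresh, sso_linked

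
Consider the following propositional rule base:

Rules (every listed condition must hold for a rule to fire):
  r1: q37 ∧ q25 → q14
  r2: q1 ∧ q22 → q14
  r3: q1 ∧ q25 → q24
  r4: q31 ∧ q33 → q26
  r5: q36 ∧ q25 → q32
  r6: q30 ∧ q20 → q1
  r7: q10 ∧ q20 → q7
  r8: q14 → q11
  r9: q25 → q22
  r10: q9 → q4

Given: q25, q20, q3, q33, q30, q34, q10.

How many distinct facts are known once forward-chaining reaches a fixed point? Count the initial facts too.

Round 1 — r6, r7, r9, derive q1, q7, q22.
Round 2 — r2, r3, derive q14, q24.
Round 3 — r8, derive q11.
Closure: {q1, q10, q11, q14, q20, q22, q24, q25, q3, q30, q33, q34, q7} — 13 facts.

13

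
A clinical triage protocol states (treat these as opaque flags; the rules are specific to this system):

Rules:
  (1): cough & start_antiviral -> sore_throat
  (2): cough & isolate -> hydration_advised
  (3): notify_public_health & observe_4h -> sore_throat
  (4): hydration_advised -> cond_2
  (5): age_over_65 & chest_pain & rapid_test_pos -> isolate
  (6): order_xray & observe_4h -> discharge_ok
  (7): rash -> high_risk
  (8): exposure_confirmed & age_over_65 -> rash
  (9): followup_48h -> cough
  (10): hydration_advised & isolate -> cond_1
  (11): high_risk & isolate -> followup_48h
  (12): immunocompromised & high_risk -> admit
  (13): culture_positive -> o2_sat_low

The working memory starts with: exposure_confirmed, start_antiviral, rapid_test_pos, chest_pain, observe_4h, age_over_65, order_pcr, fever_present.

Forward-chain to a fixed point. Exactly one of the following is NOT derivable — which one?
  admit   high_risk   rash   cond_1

admit

Round 1 — (5), (8), derive isolate, rash.
Round 2 — (7), derive high_risk.
Round 3 — (11), derive followup_48h.
Round 4 — (9), derive cough.
Round 5 — (1), (2), derive sore_throat, hydration_advised.
Round 6 — (4), (10), derive cond_2, cond_1.
Derived: cond_1 (round 6), rash (round 1), high_risk (round 2). admit never appears in any round.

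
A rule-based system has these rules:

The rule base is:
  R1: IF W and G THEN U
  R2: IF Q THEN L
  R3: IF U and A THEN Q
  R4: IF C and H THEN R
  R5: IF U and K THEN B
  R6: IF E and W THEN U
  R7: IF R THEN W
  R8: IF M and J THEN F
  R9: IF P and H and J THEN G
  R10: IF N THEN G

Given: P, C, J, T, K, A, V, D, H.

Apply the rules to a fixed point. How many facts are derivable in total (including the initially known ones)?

16

Round 1 — R4, R9, derive R, G.
Round 2 — R7, derive W.
Round 3 — R1, derive U.
Round 4 — R3, R5, derive Q, B.
Round 5 — R2, derive L.
Closure: {A, B, C, D, G, H, J, K, L, P, Q, R, T, U, V, W} — 16 facts.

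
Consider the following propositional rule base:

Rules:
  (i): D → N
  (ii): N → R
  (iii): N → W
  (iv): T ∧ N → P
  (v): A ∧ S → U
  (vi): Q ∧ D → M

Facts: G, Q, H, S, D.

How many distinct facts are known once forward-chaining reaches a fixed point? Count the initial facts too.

[1] (i) [D → N]; (vi) [Q ∧ D → M]. ⇒ new: N, M.
[2] (ii) [N → R]; (iii) [N → W]. ⇒ new: R, W.
Closure: {D, G, H, M, N, Q, R, S, W} — 9 facts.

9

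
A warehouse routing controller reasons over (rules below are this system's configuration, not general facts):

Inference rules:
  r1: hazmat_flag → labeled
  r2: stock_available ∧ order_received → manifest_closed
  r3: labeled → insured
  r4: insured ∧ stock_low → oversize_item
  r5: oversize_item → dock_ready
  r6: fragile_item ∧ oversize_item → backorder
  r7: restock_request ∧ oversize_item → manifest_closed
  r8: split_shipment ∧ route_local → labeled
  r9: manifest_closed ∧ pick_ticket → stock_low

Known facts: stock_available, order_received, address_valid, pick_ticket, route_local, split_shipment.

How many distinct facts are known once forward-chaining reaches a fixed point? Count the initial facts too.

Round 1 — r2, r8, derive manifest_closed, labeled.
Round 2 — r3, r9, derive insured, stock_low.
Round 3 — r4, derive oversize_item.
Round 4 — r5, derive dock_ready.
Closure: {address_valid, dock_ready, insured, labeled, manifest_closed, order_received, oversize_item, pick_ticket, route_local, split_shipment, stock_available, stock_low} — 12 facts.

12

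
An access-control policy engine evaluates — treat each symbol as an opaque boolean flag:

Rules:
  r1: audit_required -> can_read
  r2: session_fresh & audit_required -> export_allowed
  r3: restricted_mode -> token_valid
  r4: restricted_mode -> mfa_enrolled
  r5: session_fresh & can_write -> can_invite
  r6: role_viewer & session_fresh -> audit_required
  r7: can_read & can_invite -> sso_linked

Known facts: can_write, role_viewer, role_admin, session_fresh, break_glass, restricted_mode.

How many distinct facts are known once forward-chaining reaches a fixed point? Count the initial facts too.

Round 1 — r3, r4, r5, r6, derive token_valid, mfa_enrolled, can_invite, audit_required.
Round 2 — r1, r2, derive can_read, export_allowed.
Round 3 — r7, derive sso_linked.
Closure: {audit_required, break_glass, can_invite, can_read, can_write, export_allowed, mfa_enrolled, restricted_mode, role_admin, role_viewer, session_fresh, sso_linked, token_valid} — 13 facts.

13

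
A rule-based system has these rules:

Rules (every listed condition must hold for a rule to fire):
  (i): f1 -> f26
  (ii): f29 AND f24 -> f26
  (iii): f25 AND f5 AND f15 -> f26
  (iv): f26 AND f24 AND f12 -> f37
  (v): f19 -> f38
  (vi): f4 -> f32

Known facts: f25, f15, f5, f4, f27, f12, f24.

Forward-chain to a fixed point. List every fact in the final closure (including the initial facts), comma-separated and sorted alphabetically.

Round 1 — (iii), (vi), derive f26, f32.
Round 2 — (iv), derive f37.

f12, f15, f24, f25, f26, f27, f32, f37, f4, f5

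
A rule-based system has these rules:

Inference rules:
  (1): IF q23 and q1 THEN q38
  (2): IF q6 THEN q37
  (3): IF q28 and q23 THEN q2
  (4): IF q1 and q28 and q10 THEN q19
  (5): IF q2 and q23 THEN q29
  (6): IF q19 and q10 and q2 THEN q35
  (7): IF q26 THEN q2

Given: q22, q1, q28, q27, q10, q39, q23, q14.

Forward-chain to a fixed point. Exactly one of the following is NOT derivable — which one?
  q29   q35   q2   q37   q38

q37

Round 1 — (1), (3), (4), derive q38, q2, q19.
Round 2 — (5), (6), derive q29, q35.
Derived: q2 (round 1), q29 (round 2), q38 (round 1), q35 (round 2). q37 never appears in any round.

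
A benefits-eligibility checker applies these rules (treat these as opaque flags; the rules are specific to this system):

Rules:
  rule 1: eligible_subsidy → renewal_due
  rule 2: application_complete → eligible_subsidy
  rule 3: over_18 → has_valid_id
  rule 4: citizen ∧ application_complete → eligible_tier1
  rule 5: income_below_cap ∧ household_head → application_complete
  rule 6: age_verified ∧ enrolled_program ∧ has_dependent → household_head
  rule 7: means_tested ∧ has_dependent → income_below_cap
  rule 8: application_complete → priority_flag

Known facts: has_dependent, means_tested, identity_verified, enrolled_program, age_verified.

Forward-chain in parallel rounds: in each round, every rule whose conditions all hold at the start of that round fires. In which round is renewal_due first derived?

4

Round 1: rule 6 [age_verified ∧ enrolled_program ∧ has_dependent → household_head]; rule 7 [means_tested ∧ has_dependent → income_below_cap]. New: household_head, income_below_cap.
Round 2: rule 5 [income_below_cap ∧ household_head → application_complete]. New: application_complete.
Round 3: rule 2 [application_complete → eligible_subsidy]; rule 8 [application_complete → priority_flag]. New: eligible_subsidy, priority_flag.
Round 4: rule 1 [eligible_subsidy → renewal_due]. New: renewal_due.
renewal_due first appears in round 4.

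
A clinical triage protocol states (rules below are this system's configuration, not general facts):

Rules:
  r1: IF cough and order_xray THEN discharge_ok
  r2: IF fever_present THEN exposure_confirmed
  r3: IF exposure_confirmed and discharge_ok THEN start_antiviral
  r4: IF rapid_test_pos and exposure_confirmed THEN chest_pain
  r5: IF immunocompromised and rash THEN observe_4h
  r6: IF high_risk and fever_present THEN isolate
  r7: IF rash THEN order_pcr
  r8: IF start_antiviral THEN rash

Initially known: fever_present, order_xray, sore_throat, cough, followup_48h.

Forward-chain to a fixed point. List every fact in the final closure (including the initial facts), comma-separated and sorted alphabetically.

Round 1 fires r1, r2, giving discharge_ok, exposure_confirmed.
Round 2 fires r3, giving start_antiviral.
Round 3 fires r8, giving rash.
Round 4 fires r7, giving order_pcr.

cough, discharge_ok, exposure_confirmed, fever_present, followup_48h, order_pcr, order_xray, rash, sore_throat, start_antiviral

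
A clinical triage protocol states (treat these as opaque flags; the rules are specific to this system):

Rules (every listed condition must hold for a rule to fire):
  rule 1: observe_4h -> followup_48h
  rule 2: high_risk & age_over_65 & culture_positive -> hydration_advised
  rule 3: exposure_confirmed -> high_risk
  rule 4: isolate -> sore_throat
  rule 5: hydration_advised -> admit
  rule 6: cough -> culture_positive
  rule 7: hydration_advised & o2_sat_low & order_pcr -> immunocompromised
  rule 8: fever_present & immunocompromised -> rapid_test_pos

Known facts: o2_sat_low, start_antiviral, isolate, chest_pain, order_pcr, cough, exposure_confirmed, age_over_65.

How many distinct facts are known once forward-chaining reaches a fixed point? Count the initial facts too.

[1] rule 3 [exposure_confirmed -> high_risk]; rule 4 [isolate -> sore_throat]; rule 6 [cough -> culture_positive]. ⇒ new: high_risk, sore_throat, culture_positive.
[2] rule 2 [high_risk & age_over_65 & culture_positive -> hydration_advised]. ⇒ new: hydration_advised.
[3] rule 5 [hydration_advised -> admit]; rule 7 [hydration_advised & o2_sat_low & order_pcr -> immunocompromised]. ⇒ new: admit, immunocompromised.
Closure: {admit, age_over_65, chest_pain, cough, culture_positive, exposure_confirmed, high_risk, hydration_advised, immunocompromised, isolate, o2_sat_low, order_pcr, sore_throat, start_antiviral} — 14 facts.

14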